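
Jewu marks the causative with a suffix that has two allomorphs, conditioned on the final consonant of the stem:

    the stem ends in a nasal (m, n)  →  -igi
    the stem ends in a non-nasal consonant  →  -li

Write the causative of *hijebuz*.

Since the final consonant of *hijebuz* is /z/ (non-nasal), it takes -li, giving *hijebuzli*.

hijebuzli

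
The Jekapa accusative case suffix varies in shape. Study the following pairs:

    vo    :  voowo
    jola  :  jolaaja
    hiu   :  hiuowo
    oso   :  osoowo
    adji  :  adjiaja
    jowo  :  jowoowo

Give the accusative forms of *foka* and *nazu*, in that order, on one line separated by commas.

fokaaja, nazuowo

The pattern is rounding harmony: -owo when the last vowel of the stem is a rounded vowel (*vo*, *hiu*, *oso*, *jowo*); -aja when the last vowel of the stem is an unrounded vowel (*jola*, *adji*).
*foka* — last vowel /a/ (an unrounded vowel) → -aja → *fokaaja*.
*nazu*: last vowel = /u/, a rounded vowel → -owo → *nazuowo*.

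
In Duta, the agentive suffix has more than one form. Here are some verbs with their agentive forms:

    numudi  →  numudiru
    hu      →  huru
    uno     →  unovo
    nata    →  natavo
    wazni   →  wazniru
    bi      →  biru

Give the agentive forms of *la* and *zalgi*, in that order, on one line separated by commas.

lavo, zalgiru

The alternation tracks the last vowel of the stem — -ru when the last vowel of the stem is a high vowel (*numudi*, *hu*, *wazni*, *bi*); -vo when the last vowel of the stem is a non-high vowel (*uno*, *nata*).
The last vowel of *la* is /a/, which is a non-high vowel, so the suffix is -vo, giving *lavo*.
*zalgi*: last vowel = /i/, a high vowel → -ru → *zalgiru*.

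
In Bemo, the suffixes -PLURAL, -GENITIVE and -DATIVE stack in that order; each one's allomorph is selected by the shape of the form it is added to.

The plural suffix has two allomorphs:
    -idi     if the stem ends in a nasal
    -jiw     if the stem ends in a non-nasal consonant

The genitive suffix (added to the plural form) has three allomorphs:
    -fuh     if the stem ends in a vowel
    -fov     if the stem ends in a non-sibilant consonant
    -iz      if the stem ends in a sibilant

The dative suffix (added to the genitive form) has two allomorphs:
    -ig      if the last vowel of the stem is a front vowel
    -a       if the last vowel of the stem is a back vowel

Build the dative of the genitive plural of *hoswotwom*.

*hoswotwom*: final consonant = /m/, a nasal → -idi → *hoswotwomidi*.
Since the final sound of the plural form *hoswotwomidi* is /i/ (a vowel), it takes -fuh, giving *hoswotwomidifuh*.
The genitive form *hoswotwomidifuh* — last vowel /u/ (a back vowel) → -a → *hoswotwomidifuha*.

hoswotwomidifuha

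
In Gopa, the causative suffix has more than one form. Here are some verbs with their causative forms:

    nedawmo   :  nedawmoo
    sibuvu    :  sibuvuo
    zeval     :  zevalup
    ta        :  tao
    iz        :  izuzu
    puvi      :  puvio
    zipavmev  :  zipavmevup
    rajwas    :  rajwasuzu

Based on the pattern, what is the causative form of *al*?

Looking at the final sound of each stem: -uzu when the stem ends in a sibilant (*iz*, *rajwas*); -up when the stem ends in a non-sibilant consonant (*zeval*, *zipavmev*); -o when the stem ends in a vowel (*nedawmo*, *sibuvu*, *ta*, *puvi*).
*al*: final sound = /l/, a non-sibilant consonant → -up → *alup*.

alup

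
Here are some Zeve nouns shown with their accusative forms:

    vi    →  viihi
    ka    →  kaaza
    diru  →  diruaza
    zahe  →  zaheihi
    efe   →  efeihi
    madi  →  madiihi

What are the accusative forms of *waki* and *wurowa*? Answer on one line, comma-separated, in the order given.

Looking at the last vowel of each stem: -ihi when the last vowel of the stem is a front vowel (*vi*, *zahe*, *efe*, *madi*); -aza when the last vowel of the stem is a back vowel (*ka*, *diru*).
*waki*: last vowel = /i/, a front vowel → -ihi → *wakiihi*.
*wurowa* — last vowel /a/ (a back vowel) → -aza → *wurowaaza*.

wakiihi, wurowaaza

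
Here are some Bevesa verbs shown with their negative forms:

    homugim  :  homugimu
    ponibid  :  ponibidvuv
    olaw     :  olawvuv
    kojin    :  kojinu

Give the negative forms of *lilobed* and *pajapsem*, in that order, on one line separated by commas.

The alternation tracks the final consonant of the stem — -u when the stem ends in a nasal (*homugim*, *kojin*); -vuv when the stem ends in a non-nasal consonant (*ponibid*, *olaw*).
*lilobed*: final consonant = /d/, non-nasal → -vuv → *lilobedvuv*.
*pajapsem*: final consonant = /m/, a nasal → -u → *pajapsemu*.

lilobedvuv, pajapsemu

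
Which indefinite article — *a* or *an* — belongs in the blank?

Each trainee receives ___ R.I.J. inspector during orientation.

The indefinite article is chosen by the initial *sound* of the following word, not its spelling.
The initialism *R.I.J.* is read letter by letter; the first letter, R, is pronounced /ɑr/, which begins with a vowel sound.
So the article is *an*: Each trainee receives an R.I.J. inspector during orientation.

an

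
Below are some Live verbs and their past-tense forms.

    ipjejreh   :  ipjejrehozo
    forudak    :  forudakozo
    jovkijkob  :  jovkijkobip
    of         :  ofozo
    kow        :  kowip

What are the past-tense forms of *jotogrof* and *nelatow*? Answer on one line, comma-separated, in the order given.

The alternation tracks the final consonant of the stem — -ozo when the stem ends in a voiceless consonant (*ipjejreh*, *forudak*, *of*); -ip when the stem ends in a voiced consonant (*jovkijkob*, *kow*).
The final consonant of *jotogrof* is /f/, which is voiceless, so the suffix is -ozo, giving *jotogrofozo*.
The final consonant of *nelatow* is /w/, which is voiced, so the suffix is -ip, giving *nelatowip*.

jotogrofozo, nelatowip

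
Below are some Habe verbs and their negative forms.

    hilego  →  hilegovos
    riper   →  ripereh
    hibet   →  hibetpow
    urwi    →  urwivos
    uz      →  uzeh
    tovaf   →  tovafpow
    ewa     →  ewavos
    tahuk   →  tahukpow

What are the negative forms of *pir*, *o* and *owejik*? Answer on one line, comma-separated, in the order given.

The alternation tracks the final sound of the stem — -pow when the stem ends in a voiceless consonant (*hibet*, *tovaf*, *tahuk*); -eh when the stem ends in a voiced consonant (*riper*, *uz*); -vos when the stem ends in a vowel (*hilego*, *urwi*, *ewa*).
*pir* — final sound /r/ (a voiced consonant) → -eh → *pireh*.
The final sound of *o* is /o/, which is a vowel, so the suffix is -vos, giving *ovos*.
*owejik* — final sound /k/ (a voiceless consonant) → -pow → *owejikpow*.

pireh, ovos, owejikpow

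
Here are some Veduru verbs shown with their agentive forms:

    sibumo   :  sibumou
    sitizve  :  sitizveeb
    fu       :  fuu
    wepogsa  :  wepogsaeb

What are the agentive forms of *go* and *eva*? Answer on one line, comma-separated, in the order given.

gou, evaeb

The pattern is rounding harmony: -u when the last vowel of the stem is a rounded vowel (*sibumo*, *fu*); -eb when the last vowel of the stem is an unrounded vowel (*sitizve*, *wepogsa*).
Since the last vowel of *go* is /o/ (a rounded vowel), it takes -u, giving *gou*.
*eva* — last vowel /a/ (an unrounded vowel) → -eb → *evaeb*.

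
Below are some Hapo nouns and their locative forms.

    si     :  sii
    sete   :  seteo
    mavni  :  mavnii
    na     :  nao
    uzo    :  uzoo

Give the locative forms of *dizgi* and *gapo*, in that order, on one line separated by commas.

Looking at the last vowel of each stem: -i when the last vowel of the stem is a high vowel (*si*, *mavni*); -o when the last vowel of the stem is a non-high vowel (*sete*, *na*, *uzo*).
The last vowel of *dizgi* is /i/, which is a high vowel, so the suffix is -i, giving *dizgii*.
*gapo*: last vowel = /o/, a non-high vowel → -o → *gapoo*.

dizgii, gapoo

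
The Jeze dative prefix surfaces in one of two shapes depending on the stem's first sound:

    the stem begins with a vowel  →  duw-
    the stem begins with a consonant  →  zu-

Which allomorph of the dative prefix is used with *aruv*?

duw-

The first sound of *aruv* is /a/, which is a vowel, so the prefix is duw-.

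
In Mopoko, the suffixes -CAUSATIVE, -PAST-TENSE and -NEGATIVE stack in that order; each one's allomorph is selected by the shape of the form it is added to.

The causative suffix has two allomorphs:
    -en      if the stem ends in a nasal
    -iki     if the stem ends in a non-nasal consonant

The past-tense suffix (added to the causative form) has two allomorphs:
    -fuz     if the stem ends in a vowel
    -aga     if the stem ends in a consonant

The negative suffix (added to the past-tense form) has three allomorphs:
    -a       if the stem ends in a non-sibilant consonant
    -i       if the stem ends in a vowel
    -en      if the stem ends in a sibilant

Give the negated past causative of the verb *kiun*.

*kiun*: final consonant = /n/, a nasal → -en → *kiunen*.
The final sound of the causative form *kiunen* is /n/, which is a consonant, so the past-tense suffix is -aga, giving *kiunenaga*.
The final sound of the past-tense form *kiunenaga* is /a/, which is a vowel, so the negative suffix is -i, giving *kiunenagai*.

kiunenagai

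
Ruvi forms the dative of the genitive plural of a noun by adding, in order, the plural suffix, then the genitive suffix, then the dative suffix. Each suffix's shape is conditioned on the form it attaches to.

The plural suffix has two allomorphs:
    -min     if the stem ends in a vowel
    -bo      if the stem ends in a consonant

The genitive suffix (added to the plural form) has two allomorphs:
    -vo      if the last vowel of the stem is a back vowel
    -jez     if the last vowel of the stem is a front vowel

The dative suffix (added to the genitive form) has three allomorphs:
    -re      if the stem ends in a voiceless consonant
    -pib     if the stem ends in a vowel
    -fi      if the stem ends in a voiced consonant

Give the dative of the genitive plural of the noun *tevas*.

tevasbovopib

*tevas*: final sound = /s/, a consonant → -bo → *tevasbo*.
The plural form *tevasbo* — last vowel /o/ (a back vowel) → -vo → *tevasbovo*.
The final sound of the genitive form *tevasbovo* is /o/, which is a vowel, so the dative suffix is -pib, giving *tevasbovopib*.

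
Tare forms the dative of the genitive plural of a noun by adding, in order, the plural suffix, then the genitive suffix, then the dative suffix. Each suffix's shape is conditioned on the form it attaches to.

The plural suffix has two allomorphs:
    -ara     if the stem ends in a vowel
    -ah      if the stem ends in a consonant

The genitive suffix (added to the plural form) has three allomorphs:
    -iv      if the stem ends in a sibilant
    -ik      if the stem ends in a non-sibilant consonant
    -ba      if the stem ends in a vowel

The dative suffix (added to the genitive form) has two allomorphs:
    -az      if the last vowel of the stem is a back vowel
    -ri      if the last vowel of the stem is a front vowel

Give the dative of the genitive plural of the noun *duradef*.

duradefahikri

*duradef*: final sound = /f/, a consonant → -ah → *duradefah*.
The plural form *duradefah*: final sound = /h/, a non-sibilant consonant → -ik → *duradefahik*.
The genitive form *duradefahik*: last vowel = /i/, a front vowel → -ri → *duradefahikri*.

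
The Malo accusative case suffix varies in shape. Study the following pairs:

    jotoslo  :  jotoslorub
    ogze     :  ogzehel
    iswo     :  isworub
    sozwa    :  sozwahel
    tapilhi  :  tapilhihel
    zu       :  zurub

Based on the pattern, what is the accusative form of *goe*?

goehel

The alternation tracks the last vowel of the stem — -rub when the last vowel of the stem is a rounded vowel (*jotoslo*, *iswo*, *zu*); -hel when the last vowel of the stem is an unrounded vowel (*ogze*, *sozwa*, *tapilhi*).
The last vowel of *goe* is /e/, which is an unrounded vowel, so the suffix is -hel, giving *goehel*.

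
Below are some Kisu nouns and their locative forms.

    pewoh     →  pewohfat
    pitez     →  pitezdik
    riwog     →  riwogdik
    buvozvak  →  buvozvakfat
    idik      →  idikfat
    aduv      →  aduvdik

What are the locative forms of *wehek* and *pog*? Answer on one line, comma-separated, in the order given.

The alternation tracks the final consonant of the stem — -fat when the stem ends in a voiceless consonant (*pewoh*, *buvozvak*, *idik*); -dik when the stem ends in a voiced consonant (*pitez*, *riwog*, *aduv*).
The final consonant of *wehek* is /k/, which is voiceless, so the suffix is -fat, giving *wehekfat*.
The final consonant of *pog* is /g/, which is voiced, so the suffix is -dik, giving *pogdik*.

wehekfat, pogdik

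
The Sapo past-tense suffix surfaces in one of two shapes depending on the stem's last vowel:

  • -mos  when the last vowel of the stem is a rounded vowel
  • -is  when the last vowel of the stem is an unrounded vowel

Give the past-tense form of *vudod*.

Since the last vowel of *vudod* is /o/ (a rounded vowel), it takes -mos, giving *vudodmos*.

vudodmos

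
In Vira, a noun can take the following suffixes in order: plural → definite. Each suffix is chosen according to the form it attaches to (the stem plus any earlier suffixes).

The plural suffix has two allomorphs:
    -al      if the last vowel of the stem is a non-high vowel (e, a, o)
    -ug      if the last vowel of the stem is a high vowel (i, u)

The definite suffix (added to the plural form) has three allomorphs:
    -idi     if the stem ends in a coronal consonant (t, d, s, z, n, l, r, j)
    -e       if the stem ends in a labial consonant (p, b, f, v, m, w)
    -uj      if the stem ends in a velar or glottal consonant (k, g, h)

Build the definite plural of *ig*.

*ig* — last vowel /i/ (a high vowel) → -ug → *igug*.
The plural form *igug*: final consonant = /g/, velar/glottal → -uj → *iguguj*.

iguguj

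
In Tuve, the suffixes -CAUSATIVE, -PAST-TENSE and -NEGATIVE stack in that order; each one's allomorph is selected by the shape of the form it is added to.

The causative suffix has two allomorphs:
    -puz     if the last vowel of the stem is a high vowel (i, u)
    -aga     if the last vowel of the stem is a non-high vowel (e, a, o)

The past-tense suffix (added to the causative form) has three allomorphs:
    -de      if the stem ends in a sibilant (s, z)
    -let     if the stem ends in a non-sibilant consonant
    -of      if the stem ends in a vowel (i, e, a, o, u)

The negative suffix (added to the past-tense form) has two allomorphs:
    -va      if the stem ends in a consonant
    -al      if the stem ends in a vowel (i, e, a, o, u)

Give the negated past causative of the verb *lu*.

*lu*: last vowel = /u/, a high vowel → -puz → *lupuz*.
The causative form *lupuz*: final sound = /z/, a sibilant → -de → *lupuzde*.
The final sound of the past-tense form *lupuzde* is /e/, which is a vowel, so the negative suffix is -al, giving *lupuzdeal*.

lupuzdeal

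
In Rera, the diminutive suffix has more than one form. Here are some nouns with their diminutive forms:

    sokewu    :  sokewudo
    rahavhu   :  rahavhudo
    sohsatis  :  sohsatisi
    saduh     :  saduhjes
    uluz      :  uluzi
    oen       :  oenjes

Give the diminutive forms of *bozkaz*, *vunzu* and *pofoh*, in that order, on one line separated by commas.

bozkazi, vunzudo, pofohjes

The alternation tracks the final sound of the stem — -i when the stem ends in a sibilant (*sohsatis*, *uluz*); -jes when the stem ends in a non-sibilant consonant (*saduh*, *oen*); -do when the stem ends in a vowel (*sokewu*, *rahavhu*).
*bozkaz* — final sound /z/ (a sibilant) → -i → *bozkazi*.
*vunzu*: final sound = /u/, a vowel → -do → *vunzudo*.
The final sound of *pofoh* is /h/, which is a non-sibilant consonant, so the suffix is -jes, giving *pofohjes*.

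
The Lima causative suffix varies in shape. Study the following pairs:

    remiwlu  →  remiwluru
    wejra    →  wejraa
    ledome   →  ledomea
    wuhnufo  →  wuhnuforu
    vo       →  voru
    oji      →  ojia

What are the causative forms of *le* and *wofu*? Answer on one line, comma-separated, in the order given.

lea, wofuru

Looking at the last vowel of each stem: -ru when the last vowel of the stem is a rounded vowel (*remiwlu*, *wuhnufo*, *vo*); -a when the last vowel of the stem is an unrounded vowel (*wejra*, *ledome*, *oji*).
The last vowel of *le* is /e/, which is an unrounded vowel, so the suffix is -a, giving *lea*.
The last vowel of *wofu* is /u/, which is a rounded vowel, so the suffix is -ru, giving *wofuru*.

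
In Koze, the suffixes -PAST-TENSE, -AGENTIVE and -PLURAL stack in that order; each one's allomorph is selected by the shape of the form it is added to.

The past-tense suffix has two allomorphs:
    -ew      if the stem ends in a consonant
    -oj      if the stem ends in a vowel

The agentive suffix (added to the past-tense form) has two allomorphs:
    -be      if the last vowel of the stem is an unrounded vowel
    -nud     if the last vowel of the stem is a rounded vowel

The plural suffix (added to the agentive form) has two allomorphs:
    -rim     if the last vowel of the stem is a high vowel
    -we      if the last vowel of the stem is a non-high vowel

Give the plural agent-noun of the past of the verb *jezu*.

jezuojnudrim

*jezu*: final sound = /u/, a vowel → -oj → *jezuoj*.
The past-tense form *jezuoj*: last vowel = /o/, a rounded vowel → -nud → *jezuojnud*.
The last vowel of the agentive form *jezuojnud* is /u/, which is a high vowel, so the plural suffix is -rim, giving *jezuojnudrim*.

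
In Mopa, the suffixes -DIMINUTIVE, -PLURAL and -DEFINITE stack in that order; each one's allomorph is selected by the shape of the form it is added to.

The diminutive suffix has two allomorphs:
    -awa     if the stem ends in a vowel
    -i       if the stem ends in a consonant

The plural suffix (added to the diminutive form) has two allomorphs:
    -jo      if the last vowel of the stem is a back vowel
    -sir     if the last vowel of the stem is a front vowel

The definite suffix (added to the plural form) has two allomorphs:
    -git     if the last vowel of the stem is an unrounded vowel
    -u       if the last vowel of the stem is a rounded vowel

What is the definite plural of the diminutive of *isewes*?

The final sound of *isewes* is /s/, which is a consonant, so the diminutive suffix is -i, giving *isewesi*.
The last vowel of the diminutive form *isewesi* is /i/, which is a front vowel, so the plural suffix is -sir, giving *isewesisir*.
Since the last vowel of the plural form *isewesisir* is /i/ (an unrounded vowel), it takes -git, giving *isewesisirgit*.

isewesisirgit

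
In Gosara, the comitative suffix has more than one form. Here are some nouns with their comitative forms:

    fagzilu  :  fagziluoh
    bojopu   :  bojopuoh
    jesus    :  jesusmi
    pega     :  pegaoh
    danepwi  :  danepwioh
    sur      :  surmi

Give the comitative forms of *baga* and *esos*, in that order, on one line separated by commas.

The suffix is conditioned by the final sound: -mi when the stem ends in a consonant (*jesus*, *sur*); -oh when the stem ends in a vowel (*fagzilu*, *bojopu*, *pega*, *danepwi*).
*baga* — final sound /a/ (a vowel) → -oh → *bagaoh*.
*esos*: final sound = /s/, a consonant → -mi → *esosmi*.

bagaoh, esosmi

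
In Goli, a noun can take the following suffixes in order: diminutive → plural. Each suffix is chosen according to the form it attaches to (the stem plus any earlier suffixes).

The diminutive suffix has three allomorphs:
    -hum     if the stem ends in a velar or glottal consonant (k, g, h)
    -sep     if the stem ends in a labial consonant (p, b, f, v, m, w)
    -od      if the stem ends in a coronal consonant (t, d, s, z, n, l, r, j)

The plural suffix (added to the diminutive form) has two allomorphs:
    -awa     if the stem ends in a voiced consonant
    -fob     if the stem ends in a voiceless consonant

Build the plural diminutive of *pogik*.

pogikhumawa

Since the final consonant of *pogik* is /k/ (velar/glottal), it takes -hum, giving *pogikhum*.
The diminutive form *pogikhum* — final consonant /m/ (voiced) → -awa → *pogikhumawa*.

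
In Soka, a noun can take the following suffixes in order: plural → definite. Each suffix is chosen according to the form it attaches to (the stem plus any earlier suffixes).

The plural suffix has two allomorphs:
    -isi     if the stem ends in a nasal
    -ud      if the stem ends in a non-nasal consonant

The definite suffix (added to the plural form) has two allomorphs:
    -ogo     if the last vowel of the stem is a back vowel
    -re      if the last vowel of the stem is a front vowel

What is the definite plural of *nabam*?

nabamisire

*nabam*: final consonant = /m/, a nasal → -isi → *nabamisi*.
The plural form *nabamisi* — last vowel /i/ (a front vowel) → -re → *nabamisire*.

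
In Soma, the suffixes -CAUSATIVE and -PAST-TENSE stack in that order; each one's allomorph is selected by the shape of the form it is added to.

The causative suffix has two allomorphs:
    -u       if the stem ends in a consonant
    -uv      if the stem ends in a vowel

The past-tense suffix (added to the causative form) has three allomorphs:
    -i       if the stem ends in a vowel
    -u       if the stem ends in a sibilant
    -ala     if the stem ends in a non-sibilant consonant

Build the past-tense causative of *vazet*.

*vazet*: final sound = /t/, a consonant → -u → *vazetu*.
The final sound of the causative form *vazetu* is /u/, which is a vowel, so the past-tense suffix is -i, giving *vazetui*.

vazetui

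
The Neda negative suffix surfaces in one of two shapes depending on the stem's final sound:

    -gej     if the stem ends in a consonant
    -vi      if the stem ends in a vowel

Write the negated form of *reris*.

rerisgej

*reris* — final sound /s/ (a consonant) → -gej → *rerisgej*.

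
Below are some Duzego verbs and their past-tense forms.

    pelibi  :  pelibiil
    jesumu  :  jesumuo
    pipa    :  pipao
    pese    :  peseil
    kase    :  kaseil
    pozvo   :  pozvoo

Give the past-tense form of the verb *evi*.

The pattern is front/back vowel harmony: -il when the last vowel of the stem is a front vowel (*pelibi*, *pese*, *kase*); -o when the last vowel of the stem is a back vowel (*jesumu*, *pipa*, *pozvo*).
*evi* — last vowel /i/ (a front vowel) → -il → *eviil*.

eviil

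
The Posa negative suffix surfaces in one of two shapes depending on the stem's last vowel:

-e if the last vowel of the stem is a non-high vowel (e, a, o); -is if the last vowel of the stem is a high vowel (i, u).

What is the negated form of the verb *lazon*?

The last vowel of *lazon* is /o/, which is a non-high vowel, so the suffix is -e, giving *lazone*.

lazone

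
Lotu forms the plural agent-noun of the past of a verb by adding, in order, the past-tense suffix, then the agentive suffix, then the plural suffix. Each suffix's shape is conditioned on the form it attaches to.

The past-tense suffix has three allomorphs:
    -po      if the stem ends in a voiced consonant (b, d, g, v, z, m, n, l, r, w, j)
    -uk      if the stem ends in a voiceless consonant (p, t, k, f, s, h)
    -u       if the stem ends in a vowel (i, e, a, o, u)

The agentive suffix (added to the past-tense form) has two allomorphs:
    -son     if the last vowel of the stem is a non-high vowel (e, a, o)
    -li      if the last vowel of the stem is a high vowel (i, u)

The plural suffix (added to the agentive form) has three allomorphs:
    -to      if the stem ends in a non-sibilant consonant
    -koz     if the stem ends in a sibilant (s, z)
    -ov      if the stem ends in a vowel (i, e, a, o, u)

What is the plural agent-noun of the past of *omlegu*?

omleguuliov

The final sound of *omlegu* is /u/, which is a vowel, so the past-tense suffix is -u, giving *omleguu*.
Since the last vowel of the past-tense form *omleguu* is /u/ (a high vowel), it takes -li, giving *omleguuli*.
The agentive form *omleguuli* — final sound /i/ (a vowel) → -ov → *omleguuliov*.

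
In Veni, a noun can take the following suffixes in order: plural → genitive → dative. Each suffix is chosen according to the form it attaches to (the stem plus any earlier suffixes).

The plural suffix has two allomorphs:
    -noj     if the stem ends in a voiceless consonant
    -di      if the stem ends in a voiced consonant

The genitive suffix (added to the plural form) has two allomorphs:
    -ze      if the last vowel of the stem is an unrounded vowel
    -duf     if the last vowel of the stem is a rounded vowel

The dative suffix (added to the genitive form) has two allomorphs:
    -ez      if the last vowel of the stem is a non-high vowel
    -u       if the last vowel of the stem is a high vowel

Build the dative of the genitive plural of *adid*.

*adid* — final consonant /d/ (voiced) → -di → *adiddi*.
The last vowel of the plural form *adiddi* is /i/, which is an unrounded vowel, so the genitive suffix is -ze, giving *adiddize*.
The genitive form *adiddize*: last vowel = /e/, a non-high vowel → -ez → *adiddizeez*.

adiddizeez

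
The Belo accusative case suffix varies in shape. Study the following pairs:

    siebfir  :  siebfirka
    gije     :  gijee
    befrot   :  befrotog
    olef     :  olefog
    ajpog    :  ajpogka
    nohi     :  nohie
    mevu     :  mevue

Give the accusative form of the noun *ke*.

kee

The alternation tracks the final sound of the stem — -og when the stem ends in a voiceless consonant (*befrot*, *olef*); -ka when the stem ends in a voiced consonant (*siebfir*, *ajpog*); -e when the stem ends in a vowel (*gije*, *nohi*, *mevu*).
*ke* — final sound /e/ (a vowel) → -e → *kee*.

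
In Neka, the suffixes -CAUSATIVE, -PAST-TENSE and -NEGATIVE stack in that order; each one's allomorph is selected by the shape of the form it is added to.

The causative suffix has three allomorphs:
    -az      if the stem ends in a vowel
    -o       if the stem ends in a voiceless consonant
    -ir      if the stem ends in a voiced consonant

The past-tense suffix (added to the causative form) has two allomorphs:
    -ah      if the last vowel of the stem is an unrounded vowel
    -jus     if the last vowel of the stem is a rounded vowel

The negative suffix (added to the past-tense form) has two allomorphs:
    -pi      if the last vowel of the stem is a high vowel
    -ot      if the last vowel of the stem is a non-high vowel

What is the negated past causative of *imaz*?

*imaz* — final sound /z/ (a voiced consonant) → -ir → *imazir*.
The last vowel of the causative form *imazir* is /i/, which is an unrounded vowel, so the past-tense suffix is -ah, giving *imazirah*.
The past-tense form *imazirah*: last vowel = /a/, a non-high vowel → -ot → *imazirahot*.

imazirahot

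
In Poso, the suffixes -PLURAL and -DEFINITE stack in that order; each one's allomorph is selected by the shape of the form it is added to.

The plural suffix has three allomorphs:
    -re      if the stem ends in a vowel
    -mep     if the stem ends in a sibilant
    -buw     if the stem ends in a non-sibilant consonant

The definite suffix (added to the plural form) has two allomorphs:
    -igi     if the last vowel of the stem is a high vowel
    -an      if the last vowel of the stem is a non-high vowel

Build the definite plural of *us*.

usmepan

*us*: final sound = /s/, a sibilant → -mep → *usmep*.
The last vowel of the plural form *usmep* is /e/, which is a non-high vowel, so the definite suffix is -an, giving *usmepan*.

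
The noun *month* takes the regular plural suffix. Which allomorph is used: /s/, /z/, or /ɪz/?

The stem *month* ends in a voiceless non-sibilant consonant.
The plural suffix surfaces as /ɪz/ after sibilants, /s/ after other voiceless consonants, and /z/ after other voiced sounds.
So the plural -s on *month* is pronounced /s/.

/s/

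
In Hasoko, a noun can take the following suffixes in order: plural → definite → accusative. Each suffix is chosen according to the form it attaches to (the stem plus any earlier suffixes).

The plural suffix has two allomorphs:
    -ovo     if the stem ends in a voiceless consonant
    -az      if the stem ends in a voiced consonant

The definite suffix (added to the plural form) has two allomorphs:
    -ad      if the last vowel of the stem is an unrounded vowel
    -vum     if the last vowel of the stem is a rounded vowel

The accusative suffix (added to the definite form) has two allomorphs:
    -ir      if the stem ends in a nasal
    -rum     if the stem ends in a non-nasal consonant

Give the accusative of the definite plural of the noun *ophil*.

ophilazadrum

*ophil* — final consonant /l/ (voiced) → -az → *ophilaz*.
The plural form *ophilaz* — last vowel /a/ (an unrounded vowel) → -ad → *ophilazad*.
The definite form *ophilazad* — final consonant /d/ (non-nasal) → -rum → *ophilazadrum*.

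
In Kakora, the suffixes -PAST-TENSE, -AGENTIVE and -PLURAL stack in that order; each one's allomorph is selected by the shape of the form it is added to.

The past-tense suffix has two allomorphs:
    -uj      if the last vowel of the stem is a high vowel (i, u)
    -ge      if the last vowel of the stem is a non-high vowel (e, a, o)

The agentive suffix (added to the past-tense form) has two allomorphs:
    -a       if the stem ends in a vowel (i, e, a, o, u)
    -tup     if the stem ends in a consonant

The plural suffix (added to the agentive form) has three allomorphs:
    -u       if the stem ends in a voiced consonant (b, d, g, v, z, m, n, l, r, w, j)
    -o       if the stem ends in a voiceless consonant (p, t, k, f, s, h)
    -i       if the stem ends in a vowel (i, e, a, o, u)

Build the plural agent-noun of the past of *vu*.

*vu* — last vowel /u/ (a high vowel) → -uj → *vuuj*.
Since the final sound of the past-tense form *vuuj* is /j/ (a consonant), it takes -tup, giving *vuujtup*.
The final sound of the agentive form *vuujtup* is /p/, which is a voiceless consonant, so the plural suffix is -o, giving *vuujtupo*.

vuujtupo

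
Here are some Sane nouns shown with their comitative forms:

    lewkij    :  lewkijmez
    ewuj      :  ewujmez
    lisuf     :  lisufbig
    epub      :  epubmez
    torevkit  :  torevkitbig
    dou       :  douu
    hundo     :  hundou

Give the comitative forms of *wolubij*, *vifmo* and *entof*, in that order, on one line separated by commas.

wolubijmez, vifmou, entofbig

The pattern is voicing of the final sound: -big when the stem ends in a voiceless consonant (*lisuf*, *torevkit*); -mez when the stem ends in a voiced consonant (*lewkij*, *ewuj*, *epub*); -u when the stem ends in a vowel (*dou*, *hundo*).
The final sound of *wolubij* is /j/, which is a voiced consonant, so the suffix is -mez, giving *wolubijmez*.
Since the final sound of *vifmo* is /o/ (a vowel), it takes -u, giving *vifmou*.
*entof*: final sound = /f/, a voiceless consonant → -big → *entofbig*.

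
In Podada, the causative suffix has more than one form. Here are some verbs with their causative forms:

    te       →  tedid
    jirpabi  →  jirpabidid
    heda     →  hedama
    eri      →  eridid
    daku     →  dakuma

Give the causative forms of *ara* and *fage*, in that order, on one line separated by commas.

arama, fagedid

The pattern is front/back vowel harmony: -did when the last vowel of the stem is a front vowel (*te*, *jirpabi*, *eri*); -ma when the last vowel of the stem is a back vowel (*heda*, *daku*).
The last vowel of *ara* is /a/, which is a back vowel, so the suffix is -ma, giving *arama*.
The last vowel of *fage* is /e/, which is a front vowel, so the suffix is -did, giving *fagedid*.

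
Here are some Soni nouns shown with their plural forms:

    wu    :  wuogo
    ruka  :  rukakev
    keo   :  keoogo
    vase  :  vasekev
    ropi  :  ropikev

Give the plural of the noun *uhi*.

uhikev

The alternation tracks the last vowel of the stem — -ogo when the last vowel of the stem is a rounded vowel (*wu*, *keo*); -kev when the last vowel of the stem is an unrounded vowel (*ruka*, *vase*, *ropi*).
*uhi* — last vowel /i/ (an unrounded vowel) → -kev → *uhikev*.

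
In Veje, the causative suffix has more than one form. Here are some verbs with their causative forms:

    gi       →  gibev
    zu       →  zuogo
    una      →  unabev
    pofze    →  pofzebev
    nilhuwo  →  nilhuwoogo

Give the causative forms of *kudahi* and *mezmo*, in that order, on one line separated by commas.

kudahibev, mezmoogo

Looking at the last vowel of each stem: -ogo when the last vowel of the stem is a rounded vowel (*zu*, *nilhuwo*); -bev when the last vowel of the stem is an unrounded vowel (*gi*, *una*, *pofze*).
*kudahi* — last vowel /i/ (an unrounded vowel) → -bev → *kudahibev*.
Since the last vowel of *mezmo* is /o/ (a rounded vowel), it takes -ogo, giving *mezmoogo*.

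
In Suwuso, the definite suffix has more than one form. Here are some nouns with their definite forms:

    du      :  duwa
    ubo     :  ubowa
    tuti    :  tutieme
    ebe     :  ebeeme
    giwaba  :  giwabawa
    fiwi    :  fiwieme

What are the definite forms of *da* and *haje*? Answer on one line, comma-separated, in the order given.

dawa, hajeeme

The pattern is front/back vowel harmony: -eme when the last vowel of the stem is a front vowel (*tuti*, *ebe*, *fiwi*); -wa when the last vowel of the stem is a back vowel (*du*, *ubo*, *giwaba*).
*da* — last vowel /a/ (a back vowel) → -wa → *dawa*.
*haje* — last vowel /e/ (a front vowel) → -eme → *hajeeme*.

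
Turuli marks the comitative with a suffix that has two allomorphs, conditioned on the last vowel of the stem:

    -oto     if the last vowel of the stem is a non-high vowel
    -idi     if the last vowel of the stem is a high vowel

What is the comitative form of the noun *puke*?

Since the last vowel of *puke* is /e/ (a non-high vowel), it takes -oto, giving *pukeoto*.

pukeoto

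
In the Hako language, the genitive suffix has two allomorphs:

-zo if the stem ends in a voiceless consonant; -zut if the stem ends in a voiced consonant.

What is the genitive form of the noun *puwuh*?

puwuhzo

*puwuh* — final consonant /h/ (voiceless) → -zo → *puwuhzo*.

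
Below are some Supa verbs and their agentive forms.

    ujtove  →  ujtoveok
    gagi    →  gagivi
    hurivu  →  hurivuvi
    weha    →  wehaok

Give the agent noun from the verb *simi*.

The suffix is conditioned by the last vowel: -vi when the last vowel of the stem is a high vowel (*gagi*, *hurivu*); -ok when the last vowel of the stem is a non-high vowel (*ujtove*, *weha*).
*simi*: last vowel = /i/, a high vowel → -vi → *simivi*.

simivi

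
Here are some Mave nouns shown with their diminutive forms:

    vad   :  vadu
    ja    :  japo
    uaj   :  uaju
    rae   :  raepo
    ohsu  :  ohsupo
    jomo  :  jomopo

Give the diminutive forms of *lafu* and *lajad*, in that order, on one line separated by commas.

The suffix is conditioned by the final sound: -u when the stem ends in a consonant (*vad*, *uaj*); -po when the stem ends in a vowel (*ja*, *rae*, *ohsu*, *jomo*).
The final sound of *lafu* is /u/, which is a vowel, so the suffix is -po, giving *lafupo*.
Since the final sound of *lajad* is /d/ (a consonant), it takes -u, giving *lajadu*.

lafupo, lajadu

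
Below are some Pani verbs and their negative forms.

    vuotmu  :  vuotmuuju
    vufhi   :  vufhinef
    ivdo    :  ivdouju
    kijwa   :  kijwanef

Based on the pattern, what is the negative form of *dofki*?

dofkinef

Looking at the last vowel of each stem: -uju when the last vowel of the stem is a rounded vowel (*vuotmu*, *ivdo*); -nef when the last vowel of the stem is an unrounded vowel (*vufhi*, *kijwa*).
Since the last vowel of *dofki* is /i/ (an unrounded vowel), it takes -nef, giving *dofkinef*.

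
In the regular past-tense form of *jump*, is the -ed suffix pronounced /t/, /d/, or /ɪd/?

The stem *jump* ends in a voiceless consonant other than /t/.
The -ed suffix is realized as /ɪd/ after /t, d/; as /t/ after other voiceless consonants; and as /d/ after other voiced sounds.
So -ed on *jump* is pronounced /t/.

/t/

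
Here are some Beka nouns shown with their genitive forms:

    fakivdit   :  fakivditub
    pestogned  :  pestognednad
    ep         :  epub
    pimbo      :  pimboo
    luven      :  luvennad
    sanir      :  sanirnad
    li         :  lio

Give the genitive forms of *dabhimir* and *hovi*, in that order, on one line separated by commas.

dabhimirnad, hovio

The suffix is conditioned by the final sound: -ub when the stem ends in a voiceless consonant (*fakivdit*, *ep*); -nad when the stem ends in a voiced consonant (*pestogned*, *luven*, *sanir*); -o when the stem ends in a vowel (*pimbo*, *li*).
Since the final sound of *dabhimir* is /r/ (a voiced consonant), it takes -nad, giving *dabhimirnad*.
Since the final sound of *hovi* is /i/ (a vowel), it takes -o, giving *hovio*.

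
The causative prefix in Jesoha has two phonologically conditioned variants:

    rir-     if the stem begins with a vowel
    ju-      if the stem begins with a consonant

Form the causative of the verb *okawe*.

rirokawe

Since the first sound of *okawe* is /o/ (a vowel), it takes rir-, giving *rirokawe*.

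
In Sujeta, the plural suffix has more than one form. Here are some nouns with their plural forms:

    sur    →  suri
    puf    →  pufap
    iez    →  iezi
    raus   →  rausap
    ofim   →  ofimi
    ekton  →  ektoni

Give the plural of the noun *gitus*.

The suffix is conditioned by the final consonant: -ap when the stem ends in a voiceless consonant (*puf*, *raus*); -i when the stem ends in a voiced consonant (*sur*, *iez*, *ofim*, *ekton*).
Since the final consonant of *gitus* is /s/ (voiceless), it takes -ap, giving *gitusap*.

gitusap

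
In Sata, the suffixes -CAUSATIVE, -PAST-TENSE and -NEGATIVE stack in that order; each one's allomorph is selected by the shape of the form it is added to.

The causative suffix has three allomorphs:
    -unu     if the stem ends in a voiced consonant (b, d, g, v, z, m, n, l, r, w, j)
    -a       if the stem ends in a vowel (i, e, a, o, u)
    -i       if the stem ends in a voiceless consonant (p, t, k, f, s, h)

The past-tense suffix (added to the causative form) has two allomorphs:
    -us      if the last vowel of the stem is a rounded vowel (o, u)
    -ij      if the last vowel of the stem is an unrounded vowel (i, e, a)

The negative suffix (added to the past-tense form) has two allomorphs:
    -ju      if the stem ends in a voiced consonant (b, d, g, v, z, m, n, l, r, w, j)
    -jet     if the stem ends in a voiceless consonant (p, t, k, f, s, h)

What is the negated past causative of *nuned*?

nunedunuusjet

The final sound of *nuned* is /d/, which is a voiced consonant, so the causative suffix is -unu, giving *nunedunu*.
The last vowel of the causative form *nunedunu* is /u/, which is a rounded vowel, so the past-tense suffix is -us, giving *nunedunuus*.
The past-tense form *nunedunuus* — final consonant /s/ (voiceless) → -jet → *nunedunuusjet*.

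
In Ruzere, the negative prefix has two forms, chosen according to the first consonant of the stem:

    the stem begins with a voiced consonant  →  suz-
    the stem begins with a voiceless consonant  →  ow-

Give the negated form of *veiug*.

suzveiug

The first consonant of *veiug* is /v/, which is voiced, so the prefix is suz-, giving *suzveiug*.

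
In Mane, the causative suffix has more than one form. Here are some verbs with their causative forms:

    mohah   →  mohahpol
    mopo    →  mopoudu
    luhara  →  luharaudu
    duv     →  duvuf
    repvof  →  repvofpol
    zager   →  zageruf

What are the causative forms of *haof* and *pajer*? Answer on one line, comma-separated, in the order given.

The alternation tracks the final sound of the stem — -pol when the stem ends in a voiceless consonant (*mohah*, *repvof*); -uf when the stem ends in a voiced consonant (*duv*, *zager*); -udu when the stem ends in a vowel (*mopo*, *luhara*).
*haof*: final sound = /f/, a voiceless consonant → -pol → *haofpol*.
*pajer* — final sound /r/ (a voiced consonant) → -uf → *pajeruf*.

haofpol, pajeruf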